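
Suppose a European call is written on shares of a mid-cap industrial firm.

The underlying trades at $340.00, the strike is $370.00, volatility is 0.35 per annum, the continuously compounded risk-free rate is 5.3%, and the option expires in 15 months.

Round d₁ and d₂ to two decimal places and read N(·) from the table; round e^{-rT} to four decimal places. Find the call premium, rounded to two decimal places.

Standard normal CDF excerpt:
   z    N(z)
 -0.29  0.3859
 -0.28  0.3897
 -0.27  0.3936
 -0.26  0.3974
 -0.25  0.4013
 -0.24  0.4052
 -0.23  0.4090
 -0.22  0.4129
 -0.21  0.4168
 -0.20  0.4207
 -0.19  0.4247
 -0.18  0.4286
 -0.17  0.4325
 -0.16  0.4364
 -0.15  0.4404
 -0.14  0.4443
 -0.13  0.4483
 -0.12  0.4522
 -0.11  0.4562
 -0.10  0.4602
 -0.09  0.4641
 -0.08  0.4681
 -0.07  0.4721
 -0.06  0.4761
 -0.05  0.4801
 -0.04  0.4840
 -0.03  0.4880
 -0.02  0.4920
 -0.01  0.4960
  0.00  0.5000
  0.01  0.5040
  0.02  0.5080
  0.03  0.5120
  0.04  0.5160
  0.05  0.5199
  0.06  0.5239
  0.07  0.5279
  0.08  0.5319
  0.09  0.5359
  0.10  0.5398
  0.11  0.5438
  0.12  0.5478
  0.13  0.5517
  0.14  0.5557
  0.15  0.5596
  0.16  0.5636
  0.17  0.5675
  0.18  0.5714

$49.95

σ√T = 0.35 × 1.1180 = 0.3913
ln(S/K) + (r + σ²/2)T = ln(340/370) + (0.053 + 0.35²/2)·1.25 = -0.0846 + 0.1428 = 0.0583
d₁ = 0.0583 / 0.3913 = 0.1489 ⇒ 0.15
d₂ = d₁ − σ√T = 0.1489 − 0.3913 = -0.2424 ⇒ -0.24
e^(−rT) = e^(−0.053·1.25) = 0.9359
N(d₁) = N(0.15) = 0.5596;  N(d₂) = N(-0.24) = 0.4052
C = 340·0.5596 − 370·0.9359·0.4052 = 190.2640 − 140.3139 = 49.9501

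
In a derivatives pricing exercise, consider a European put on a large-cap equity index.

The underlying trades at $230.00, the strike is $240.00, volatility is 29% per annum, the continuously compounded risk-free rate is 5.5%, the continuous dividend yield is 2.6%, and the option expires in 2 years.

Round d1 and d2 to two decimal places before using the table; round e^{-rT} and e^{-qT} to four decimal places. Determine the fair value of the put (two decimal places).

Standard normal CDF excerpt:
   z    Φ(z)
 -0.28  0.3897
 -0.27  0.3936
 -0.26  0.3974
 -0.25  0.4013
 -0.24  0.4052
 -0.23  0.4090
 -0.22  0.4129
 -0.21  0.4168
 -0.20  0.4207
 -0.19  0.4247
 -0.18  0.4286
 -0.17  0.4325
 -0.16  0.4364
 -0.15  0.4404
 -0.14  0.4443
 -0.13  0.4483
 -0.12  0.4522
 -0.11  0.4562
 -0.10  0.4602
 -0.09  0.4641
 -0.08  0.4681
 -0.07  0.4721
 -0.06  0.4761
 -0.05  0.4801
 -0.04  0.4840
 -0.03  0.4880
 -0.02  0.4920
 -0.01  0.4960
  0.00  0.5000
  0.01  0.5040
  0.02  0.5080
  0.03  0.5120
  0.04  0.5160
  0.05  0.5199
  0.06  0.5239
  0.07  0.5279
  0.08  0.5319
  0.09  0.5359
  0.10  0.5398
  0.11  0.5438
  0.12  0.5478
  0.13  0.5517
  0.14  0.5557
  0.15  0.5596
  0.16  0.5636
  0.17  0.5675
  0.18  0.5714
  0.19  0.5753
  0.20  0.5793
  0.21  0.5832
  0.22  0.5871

σ√T = 0.29·√2 = 0.4101
ln(S/K) + (r − q + σ²/2)T = ln(230/240) + (0.055 − 0.026 + 0.29²/2)·2 = -0.0426 + 0.1421 = 0.0995
d₁ = 0.0995 / 0.4101 = 0.2427 → 0.24
d₂ = d₁ − σ√T = 0.2427 − 0.4101 = -0.1674 → -0.17
exp(−qT) = exp(−0.026·2) = 0.9493;  exp(−rT) = exp(−0.055·2) = 0.8958
P = 240·0.8958·N(0.17) − 230·0.9493·N(-0.24) = 240·0.8958·0.5675 − 230·0.9493·0.4052 = 122.0080 − 88.4710 = 33.5370

$33.54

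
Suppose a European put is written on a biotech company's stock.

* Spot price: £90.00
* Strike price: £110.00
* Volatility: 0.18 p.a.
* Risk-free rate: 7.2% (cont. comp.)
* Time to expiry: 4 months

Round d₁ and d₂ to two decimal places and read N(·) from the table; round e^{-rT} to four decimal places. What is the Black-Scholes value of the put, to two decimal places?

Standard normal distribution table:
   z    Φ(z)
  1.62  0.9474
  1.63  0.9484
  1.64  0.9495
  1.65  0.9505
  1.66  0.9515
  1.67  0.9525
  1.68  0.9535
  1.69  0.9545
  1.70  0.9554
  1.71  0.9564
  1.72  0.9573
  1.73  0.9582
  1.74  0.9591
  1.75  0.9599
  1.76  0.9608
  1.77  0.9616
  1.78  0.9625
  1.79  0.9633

£17.54

σ√T = 0.18·√0.3333 = 0.1039
d₁ = [ln(90/110) + (0.072 + 0.18²/2)·0.3333] / 0.1039 = [-0.2007 + 0.0294] / 0.1039 = -1.6481 → -1.65
d₂ = d₁ − σ√T = -1.6481 − 0.1039 = -1.7520 → -1.75
exp(−rT) = exp(−0.072·0.3333) = 0.9763
N(−d₂) = N(1.75) = 0.9599;  N(−d₁) = N(1.65) = 0.9505
P = 110·0.9763·0.9599 − 90·0.9505 = 103.0865 − 85.5450 = 17.5415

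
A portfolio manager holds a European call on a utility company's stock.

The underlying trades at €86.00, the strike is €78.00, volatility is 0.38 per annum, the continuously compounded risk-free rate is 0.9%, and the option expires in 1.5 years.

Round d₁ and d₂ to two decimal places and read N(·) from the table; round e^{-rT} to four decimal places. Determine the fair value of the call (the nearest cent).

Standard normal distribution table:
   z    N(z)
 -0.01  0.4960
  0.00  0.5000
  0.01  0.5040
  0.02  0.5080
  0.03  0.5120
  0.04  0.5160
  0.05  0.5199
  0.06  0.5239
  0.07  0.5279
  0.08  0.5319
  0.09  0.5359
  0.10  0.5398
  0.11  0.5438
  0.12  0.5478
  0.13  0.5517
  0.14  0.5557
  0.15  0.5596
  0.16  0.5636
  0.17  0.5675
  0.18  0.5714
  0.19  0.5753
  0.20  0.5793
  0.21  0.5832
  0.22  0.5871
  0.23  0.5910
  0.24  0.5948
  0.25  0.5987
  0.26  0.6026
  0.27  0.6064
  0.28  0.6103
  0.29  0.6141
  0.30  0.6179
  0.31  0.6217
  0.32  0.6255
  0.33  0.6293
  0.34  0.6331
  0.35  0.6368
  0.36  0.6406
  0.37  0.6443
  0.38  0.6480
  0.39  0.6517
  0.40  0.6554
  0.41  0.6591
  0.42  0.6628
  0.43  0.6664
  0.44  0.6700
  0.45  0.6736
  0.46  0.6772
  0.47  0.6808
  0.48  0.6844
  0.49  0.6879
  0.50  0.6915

T = 1.5;  σ√T = 0.4654
d₁ = [ln(86/78) + (0.009 + ½·0.38²)·1.5] / (σ√T) = (0.0976 + 0.1218) / 0.4654 = 0.4715 → 0.47
d₂ = 0.4715 − 0.4654 = 0.0061 → 0.01
e^(−rT) = e^(−0.009·1.5) = 0.9866
N(d₁) = N(0.47) = 0.6808;  N(d₂) = N(0.01) = 0.5040
C = 86·0.6808 − 78·0.9866·0.5040 = 58.5488 − 38.7852 = 19.7636

€19.76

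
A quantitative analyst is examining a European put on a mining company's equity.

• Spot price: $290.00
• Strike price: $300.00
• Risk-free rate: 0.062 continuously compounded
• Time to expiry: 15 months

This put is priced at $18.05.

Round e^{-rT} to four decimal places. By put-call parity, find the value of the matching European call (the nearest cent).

$30.43

e^(−rT) = e^(−0.062·1.25) = 0.9254
Put-call parity: C − P = S − K·e^(−rT) = 290 − 300·0.9254 = 290 − 277.6200 = 12.3800
C = P + (C − P) = 18.05 + (12.3800) = 30.4300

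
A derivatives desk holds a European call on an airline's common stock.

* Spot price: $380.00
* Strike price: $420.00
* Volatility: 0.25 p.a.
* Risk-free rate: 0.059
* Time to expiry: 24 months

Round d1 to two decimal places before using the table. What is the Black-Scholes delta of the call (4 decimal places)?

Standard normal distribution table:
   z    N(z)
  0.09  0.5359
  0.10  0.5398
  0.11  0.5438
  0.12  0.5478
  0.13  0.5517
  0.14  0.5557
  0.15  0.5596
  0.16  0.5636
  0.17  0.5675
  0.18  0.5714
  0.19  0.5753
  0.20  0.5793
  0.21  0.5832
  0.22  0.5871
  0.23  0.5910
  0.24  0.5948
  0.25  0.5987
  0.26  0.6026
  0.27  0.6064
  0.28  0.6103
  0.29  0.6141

σ√T = 0.25 × 1.4142 = 0.3536
d₁ = [ln(380/420) + (0.059 + ½·0.25²)·2] / (σ√T) = (-0.1001 + 0.1805) / 0.3536 = 0.2275 which rounds to 0.23
N(d₁) = N(0.23) = 0.5910
Δ_call = N(d₁) = 0.5910

0.5910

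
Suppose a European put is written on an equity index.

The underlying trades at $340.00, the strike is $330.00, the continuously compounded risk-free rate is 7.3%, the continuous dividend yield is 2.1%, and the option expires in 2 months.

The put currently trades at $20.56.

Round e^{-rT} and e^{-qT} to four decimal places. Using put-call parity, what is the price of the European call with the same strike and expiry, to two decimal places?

exp(−qT) = exp(−0.021·0.1667) = 0.9965;  exp(−rT) = exp(−0.073·0.1667) = 0.9879
Put-call parity: C − P = S·e^(−qT) − K·e^(−rT) = 340·0.9965 − 330·0.9879 = 338.8100 − 326.0070 = 12.8030
C = P + (C − P) = 20.56 + (12.8030) = 33.3630

$33.36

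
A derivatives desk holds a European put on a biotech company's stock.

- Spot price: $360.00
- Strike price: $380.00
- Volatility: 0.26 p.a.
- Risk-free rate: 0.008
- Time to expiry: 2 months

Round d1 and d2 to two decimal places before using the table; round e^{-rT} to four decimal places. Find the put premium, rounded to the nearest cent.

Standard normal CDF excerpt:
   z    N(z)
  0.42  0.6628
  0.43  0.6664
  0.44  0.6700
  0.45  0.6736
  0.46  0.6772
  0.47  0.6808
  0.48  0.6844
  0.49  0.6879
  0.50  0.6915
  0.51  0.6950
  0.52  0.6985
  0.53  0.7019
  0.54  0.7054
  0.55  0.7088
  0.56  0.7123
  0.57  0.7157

$27.79

T = 0.1667;  σ√T = 0.1061
d₁ = [ln(360/380) + (0.008 + 0.26²/2)·0.1667] / 0.1061 = [-0.0541 + 0.0070] / 0.1061 = -0.4437 → -0.44
d₂ = d₁ − σ√T = -0.4437 − 0.1061 = -0.5499 → -0.55
exp(−rT) = exp(−0.008·0.1667) = 0.9987
N(−d₂) = N(0.55) = 0.7088;  N(−d₁) = N(0.44) = 0.6700
P = 380·0.9987·0.7088 − 360·0.6700 = 268.9939 − 241.2000 = 27.7939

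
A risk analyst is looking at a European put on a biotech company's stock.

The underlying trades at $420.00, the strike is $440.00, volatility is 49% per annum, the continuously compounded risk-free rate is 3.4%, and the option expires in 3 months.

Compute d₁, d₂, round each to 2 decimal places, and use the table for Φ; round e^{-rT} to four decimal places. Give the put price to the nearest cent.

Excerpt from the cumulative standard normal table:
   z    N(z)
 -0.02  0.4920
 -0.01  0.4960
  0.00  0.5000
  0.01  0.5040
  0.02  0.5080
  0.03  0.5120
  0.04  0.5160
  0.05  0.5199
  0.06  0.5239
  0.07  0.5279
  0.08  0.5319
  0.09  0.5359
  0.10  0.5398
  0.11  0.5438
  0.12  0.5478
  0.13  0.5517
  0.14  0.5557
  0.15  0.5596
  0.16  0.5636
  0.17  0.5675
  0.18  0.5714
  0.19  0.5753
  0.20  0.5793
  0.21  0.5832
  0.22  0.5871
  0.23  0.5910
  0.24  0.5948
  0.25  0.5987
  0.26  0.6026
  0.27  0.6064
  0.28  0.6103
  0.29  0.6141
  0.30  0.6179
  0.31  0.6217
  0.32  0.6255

σ√T = 0.49 × 0.5000 = 0.2450
d₁ = [ln(420/440) + (0.034 + 0.49²/2)·0.25] / 0.2450 = [-0.0465 + 0.0385] / 0.2450 = -0.0327 → -0.03
d₂ = d₁ − σ√T = -0.0327 − 0.2450 = -0.2777 → -0.28
exp(−rT) = exp(−0.034·0.25) = 0.9915
N(−d₂) = N(0.28) = 0.6103;  N(−d₁) = N(0.03) = 0.5120
P = 440·0.9915·0.6103 − 420·0.5120 = 266.2495 − 215.0400 = 51.2095

$51.21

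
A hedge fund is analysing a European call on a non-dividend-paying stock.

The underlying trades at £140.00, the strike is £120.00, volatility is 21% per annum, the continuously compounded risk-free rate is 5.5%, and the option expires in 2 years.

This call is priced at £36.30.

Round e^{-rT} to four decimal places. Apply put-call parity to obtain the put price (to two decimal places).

£3.80

exp(−rT) = exp(−0.055·2) = 0.8958
Put-call parity: C − P = S − K·e^(−rT) = 140 − 120·0.8958 = 140 − 107.4960 = 32.5040
P = C − (C − P) = 36.30 − (32.5040) = 3.7960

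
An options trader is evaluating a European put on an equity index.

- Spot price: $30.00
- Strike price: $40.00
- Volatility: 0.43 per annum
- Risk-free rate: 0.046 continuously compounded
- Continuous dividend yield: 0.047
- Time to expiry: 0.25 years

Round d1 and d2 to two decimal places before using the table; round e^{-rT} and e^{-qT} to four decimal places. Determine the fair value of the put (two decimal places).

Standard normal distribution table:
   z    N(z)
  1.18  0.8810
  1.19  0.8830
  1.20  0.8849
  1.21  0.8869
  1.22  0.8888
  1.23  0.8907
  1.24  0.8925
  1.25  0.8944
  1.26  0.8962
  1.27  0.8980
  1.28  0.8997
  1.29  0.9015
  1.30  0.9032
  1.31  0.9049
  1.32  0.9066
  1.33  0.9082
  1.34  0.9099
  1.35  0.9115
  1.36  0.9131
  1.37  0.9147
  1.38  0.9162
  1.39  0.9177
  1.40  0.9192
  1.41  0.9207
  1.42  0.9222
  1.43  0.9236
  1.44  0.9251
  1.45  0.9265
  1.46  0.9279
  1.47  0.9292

$10.23

T = 0.25;  σ√T = 0.2150
ln(S/K) + (r − q + σ²/2)T = ln(30/40) + (0.046 − 0.047 + 0.43²/2)·0.25 = -0.2877 + 0.0229 = -0.2648
d₁ = -0.2648 / 0.2150 = -1.2317 ⇒ -1.23
d₂ = d₁ − σ√T = -1.2317 − 0.2150 = -1.4467 ⇒ -1.45
e^(−qT) = e^(−0.047·0.25) = 0.9883;  e^(−rT) = e^(−0.046·0.25) = 0.9886
P = 40·0.9886·N(1.45) − 30·0.9883·N(1.23) = 40·0.9886·0.9265 − 30·0.9883·0.8907 = 36.6375 − 26.4084 = 10.2292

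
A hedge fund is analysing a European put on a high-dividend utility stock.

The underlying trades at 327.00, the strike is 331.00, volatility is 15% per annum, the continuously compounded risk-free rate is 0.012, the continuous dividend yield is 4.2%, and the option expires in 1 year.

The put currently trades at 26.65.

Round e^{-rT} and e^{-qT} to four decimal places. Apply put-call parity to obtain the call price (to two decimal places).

e^(−qT) = e^(−0.042·1) = 0.9589;  e^(−rT) = e^(−0.012·1) = 0.9881
Put-call parity: C − P = S·e^(−qT) − K·e^(−rT) = 327·0.9589 − 331·0.9881 = 313.5603 − 327.0611 = -13.5008
C = P + (C − P) = 26.65 + (-13.5008) = 13.1492

13.15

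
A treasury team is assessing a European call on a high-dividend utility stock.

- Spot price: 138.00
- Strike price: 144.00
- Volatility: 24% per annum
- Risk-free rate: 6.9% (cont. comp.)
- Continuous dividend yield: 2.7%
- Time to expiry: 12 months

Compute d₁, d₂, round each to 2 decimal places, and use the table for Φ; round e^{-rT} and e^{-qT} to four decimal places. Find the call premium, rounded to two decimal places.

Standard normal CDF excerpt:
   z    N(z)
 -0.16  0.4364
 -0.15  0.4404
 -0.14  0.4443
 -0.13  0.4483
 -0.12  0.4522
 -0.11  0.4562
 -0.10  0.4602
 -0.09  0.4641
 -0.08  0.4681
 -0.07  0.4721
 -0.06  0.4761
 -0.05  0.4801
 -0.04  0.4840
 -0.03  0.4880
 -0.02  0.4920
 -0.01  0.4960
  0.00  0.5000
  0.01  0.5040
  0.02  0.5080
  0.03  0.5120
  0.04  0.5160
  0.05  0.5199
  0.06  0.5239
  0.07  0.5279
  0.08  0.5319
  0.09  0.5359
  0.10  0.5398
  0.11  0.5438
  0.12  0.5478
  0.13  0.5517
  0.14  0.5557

12.81

σ√T = 0.24 × 1.0000 = 0.2400
d₁ = [ln(138/144) + (0.069 − 0.027 + 0.24²/2)·1] / 0.2400 = [-0.0426 + 0.0708] / 0.2400 = 0.1177 which rounds to 0.12
d₂ = d₁ − σ√T = 0.1177 − 0.2400 = -0.1223 which rounds to -0.12
e^(−qT) = e^(−0.027·1) = 0.9734;  e^(−rT) = e^(−0.069·1) = 0.9333
N(d₁) = N(0.12) = 0.5478;  N(d₂) = N(-0.12) = 0.4522
C = 138·0.9734·0.5478 − 144·0.9333·0.4522 = 73.5855 − 60.7735 = 12.8120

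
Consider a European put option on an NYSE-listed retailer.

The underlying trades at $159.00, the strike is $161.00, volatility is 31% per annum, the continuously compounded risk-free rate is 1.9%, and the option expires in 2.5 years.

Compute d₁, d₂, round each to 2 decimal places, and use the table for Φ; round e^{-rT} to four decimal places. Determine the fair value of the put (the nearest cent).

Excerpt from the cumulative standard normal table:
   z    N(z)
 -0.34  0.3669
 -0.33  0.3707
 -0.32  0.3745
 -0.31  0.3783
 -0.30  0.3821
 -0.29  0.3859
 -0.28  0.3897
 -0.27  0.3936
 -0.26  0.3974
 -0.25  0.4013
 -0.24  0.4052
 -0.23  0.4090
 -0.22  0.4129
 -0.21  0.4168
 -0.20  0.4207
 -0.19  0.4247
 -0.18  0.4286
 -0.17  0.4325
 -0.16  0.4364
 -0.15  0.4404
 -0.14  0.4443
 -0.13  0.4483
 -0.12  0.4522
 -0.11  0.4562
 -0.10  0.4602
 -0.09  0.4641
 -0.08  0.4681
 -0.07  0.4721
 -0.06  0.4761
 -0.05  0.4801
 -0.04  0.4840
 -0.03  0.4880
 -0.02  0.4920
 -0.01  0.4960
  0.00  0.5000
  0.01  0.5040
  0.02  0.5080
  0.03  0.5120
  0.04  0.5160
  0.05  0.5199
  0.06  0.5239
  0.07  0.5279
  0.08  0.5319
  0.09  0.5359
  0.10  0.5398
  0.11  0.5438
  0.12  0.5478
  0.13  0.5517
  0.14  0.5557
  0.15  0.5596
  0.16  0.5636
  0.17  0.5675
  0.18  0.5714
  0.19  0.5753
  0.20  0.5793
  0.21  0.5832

T = 2.5;  σ√T = 0.4902
ln(S/K) + (r + σ²/2)T = ln(159/161) + (0.019 + 0.31²/2)·2.5 = -0.0125 + 0.1676 = 0.1551
d₁ = 0.1551 / 0.4902 = 0.3165 ⇒ 0.32
d₂ = d₁ − σ√T = 0.3165 − 0.4902 = -0.1737 ⇒ -0.17
exp(−rT) = exp(−0.019·2.5) = 0.9536
N(−d₂) = N(0.17) = 0.5675;  N(−d₁) = N(-0.32) = 0.3745
P = 161·0.9536·0.5675 − 159·0.3745 = 87.1280 − 59.5455 = 27.5825

$27.58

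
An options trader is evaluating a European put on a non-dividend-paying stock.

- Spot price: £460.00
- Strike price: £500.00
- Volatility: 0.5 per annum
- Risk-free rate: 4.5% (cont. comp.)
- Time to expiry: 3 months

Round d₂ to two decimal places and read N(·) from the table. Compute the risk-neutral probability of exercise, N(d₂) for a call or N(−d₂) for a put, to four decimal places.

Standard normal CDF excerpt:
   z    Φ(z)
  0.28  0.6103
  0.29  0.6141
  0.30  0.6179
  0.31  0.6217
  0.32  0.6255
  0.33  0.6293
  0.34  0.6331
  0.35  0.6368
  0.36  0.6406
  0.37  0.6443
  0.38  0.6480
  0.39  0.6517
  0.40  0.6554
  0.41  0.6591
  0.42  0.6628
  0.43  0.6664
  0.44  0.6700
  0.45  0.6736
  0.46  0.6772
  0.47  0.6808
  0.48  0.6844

0.6591

σ√T = 0.5·√0.25 = 0.2500
ln(S/K) + (r + σ²/2)T = ln(460/500) + (0.045 + 0.5²/2)·0.25 = -0.0834 + 0.0425 = -0.0409
d₁ = -0.0409 / 0.2500 = -0.1635 ⇒ -0.16
d₂ = d₁ − σ√T = -0.1635 − 0.2500 = -0.4135 ⇒ -0.41
Pr(exercise) under Q = N(−d₂) = N(0.41) = 0.6591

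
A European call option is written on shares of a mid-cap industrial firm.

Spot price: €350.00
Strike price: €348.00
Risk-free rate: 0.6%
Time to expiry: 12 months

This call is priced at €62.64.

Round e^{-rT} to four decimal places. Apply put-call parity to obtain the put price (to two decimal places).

€58.55

e^(−rT) = e^(−0.006·1) = 0.9940
Put-call parity: C − P = S − K·e^(−rT) = 350 − 348·0.9940 = 350 − 345.9120 = 4.0880
P = C − (C − P) = 62.64 − (4.0880) = 58.5520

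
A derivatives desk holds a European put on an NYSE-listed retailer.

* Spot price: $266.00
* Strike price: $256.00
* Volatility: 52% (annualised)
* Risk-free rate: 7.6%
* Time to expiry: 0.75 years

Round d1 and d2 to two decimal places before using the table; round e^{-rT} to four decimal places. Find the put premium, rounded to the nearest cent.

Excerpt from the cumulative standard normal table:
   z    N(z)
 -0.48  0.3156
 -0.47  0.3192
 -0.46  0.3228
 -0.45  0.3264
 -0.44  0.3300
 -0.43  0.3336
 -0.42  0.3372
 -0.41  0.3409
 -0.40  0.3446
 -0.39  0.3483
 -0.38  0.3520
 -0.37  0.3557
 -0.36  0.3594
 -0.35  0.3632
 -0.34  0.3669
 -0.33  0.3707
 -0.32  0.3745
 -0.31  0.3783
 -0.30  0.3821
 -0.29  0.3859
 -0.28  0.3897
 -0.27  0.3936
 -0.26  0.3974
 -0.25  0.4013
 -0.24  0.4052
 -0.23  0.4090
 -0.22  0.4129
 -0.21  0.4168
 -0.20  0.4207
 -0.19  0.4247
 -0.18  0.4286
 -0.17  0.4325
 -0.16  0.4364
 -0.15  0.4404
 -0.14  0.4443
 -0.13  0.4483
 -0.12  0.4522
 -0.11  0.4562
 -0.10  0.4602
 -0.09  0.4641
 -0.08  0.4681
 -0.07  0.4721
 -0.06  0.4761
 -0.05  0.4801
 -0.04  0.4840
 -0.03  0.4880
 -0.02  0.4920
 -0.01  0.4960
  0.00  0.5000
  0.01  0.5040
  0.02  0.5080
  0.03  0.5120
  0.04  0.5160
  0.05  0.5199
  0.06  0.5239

$34.10

σ√T = 0.52 × 0.8660 = 0.4503
ln(S/K) + (r + σ²/2)T = ln(266/256) + (0.076 + 0.52²/2)·0.75 = 0.0383 + 0.1584 = 0.1967
d₁ = 0.1967 / 0.4503 = 0.4368 → 0.44
d₂ = d₁ − σ√T = 0.4368 − 0.4503 = -0.0135 → -0.01
exp(−rT) = exp(−0.076·0.75) = 0.9446
N(−d₂) = N(0.01) = 0.5040;  N(−d₁) = N(-0.44) = 0.3300
P = 256·0.9446·0.5040 − 266·0.3300 = 121.8761 − 87.7800 = 34.0961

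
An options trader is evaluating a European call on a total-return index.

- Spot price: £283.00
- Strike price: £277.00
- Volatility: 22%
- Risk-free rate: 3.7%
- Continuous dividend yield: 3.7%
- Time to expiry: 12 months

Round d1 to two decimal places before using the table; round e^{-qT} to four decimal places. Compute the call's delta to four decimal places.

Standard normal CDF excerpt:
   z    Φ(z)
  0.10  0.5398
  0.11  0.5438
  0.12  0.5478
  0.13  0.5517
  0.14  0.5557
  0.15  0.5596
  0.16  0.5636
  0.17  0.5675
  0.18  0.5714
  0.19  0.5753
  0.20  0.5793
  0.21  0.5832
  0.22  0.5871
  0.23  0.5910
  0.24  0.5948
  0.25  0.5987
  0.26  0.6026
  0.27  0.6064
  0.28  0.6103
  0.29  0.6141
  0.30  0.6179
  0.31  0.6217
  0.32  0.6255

T = 1;  σ√T = 0.2200
d₁ = [ln(283/277) + (0.037 − 0.037 + 0.22²/2)·1] / 0.2200 = [0.0214 + 0.0242] / 0.2200 = 0.2074 which rounds to 0.21
N(d₁) = N(0.21) = 0.5832
Δ_call = exp(−qT)·N(d₁) = 0.9637·0.5832 = 0.5620

0.5620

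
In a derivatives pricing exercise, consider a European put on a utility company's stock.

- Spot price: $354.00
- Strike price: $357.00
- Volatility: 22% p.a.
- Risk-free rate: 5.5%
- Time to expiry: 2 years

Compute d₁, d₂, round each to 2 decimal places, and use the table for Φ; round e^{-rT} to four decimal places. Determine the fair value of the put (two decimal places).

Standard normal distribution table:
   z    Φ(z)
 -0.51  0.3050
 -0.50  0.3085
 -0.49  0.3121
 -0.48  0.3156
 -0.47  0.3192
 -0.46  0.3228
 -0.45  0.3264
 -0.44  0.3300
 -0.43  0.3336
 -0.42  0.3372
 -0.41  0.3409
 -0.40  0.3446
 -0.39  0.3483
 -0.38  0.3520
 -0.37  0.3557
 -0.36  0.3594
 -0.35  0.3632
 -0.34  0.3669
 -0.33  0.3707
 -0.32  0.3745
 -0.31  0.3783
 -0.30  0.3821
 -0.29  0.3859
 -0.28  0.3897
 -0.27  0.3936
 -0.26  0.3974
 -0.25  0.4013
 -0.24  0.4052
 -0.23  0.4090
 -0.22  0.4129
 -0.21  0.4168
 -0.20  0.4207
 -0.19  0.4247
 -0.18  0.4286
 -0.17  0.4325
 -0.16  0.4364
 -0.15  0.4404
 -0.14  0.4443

T = 2;  σ√T = 0.3111
ln(S/K) + (r + σ²/2)T = ln(354/357) + (0.055 + 0.22²/2)·2 = -0.0084 + 0.1584 = 0.1500
d₁ = 0.1500 / 0.3111 = 0.4820 ≈ 0.48
d₂ = d₁ − σ√T = 0.4820 − 0.3111 = 0.1709 ≈ 0.17
exp(−rT) = exp(−0.055·2) = 0.8958
N(−d₂) = N(-0.17) = 0.4325;  N(−d₁) = N(-0.48) = 0.3156
P = 357·0.8958·0.4325 − 354·0.3156 = 138.3138 − 111.7224 = 26.5914

$26.59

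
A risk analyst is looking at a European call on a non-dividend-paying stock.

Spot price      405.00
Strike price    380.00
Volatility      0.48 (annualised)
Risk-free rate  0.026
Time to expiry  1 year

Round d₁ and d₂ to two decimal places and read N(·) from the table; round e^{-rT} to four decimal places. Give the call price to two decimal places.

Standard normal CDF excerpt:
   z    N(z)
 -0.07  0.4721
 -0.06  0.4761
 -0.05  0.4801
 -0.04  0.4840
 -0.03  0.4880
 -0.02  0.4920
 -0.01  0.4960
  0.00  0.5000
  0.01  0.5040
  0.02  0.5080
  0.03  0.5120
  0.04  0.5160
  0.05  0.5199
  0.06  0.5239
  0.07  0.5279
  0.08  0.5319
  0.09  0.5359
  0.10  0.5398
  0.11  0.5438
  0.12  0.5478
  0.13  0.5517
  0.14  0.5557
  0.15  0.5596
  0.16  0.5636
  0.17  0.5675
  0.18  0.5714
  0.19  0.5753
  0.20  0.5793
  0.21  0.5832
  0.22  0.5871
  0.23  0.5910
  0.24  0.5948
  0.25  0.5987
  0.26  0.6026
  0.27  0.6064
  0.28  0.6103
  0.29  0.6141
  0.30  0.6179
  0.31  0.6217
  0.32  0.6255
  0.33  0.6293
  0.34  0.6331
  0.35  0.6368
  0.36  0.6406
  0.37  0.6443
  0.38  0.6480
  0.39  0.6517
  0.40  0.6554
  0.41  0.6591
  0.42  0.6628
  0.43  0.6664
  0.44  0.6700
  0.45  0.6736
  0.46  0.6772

T = 1;  σ√T = 0.4800
d₁ = [ln(405/380) + (0.026 + 0.48²/2)·1] / 0.4800 = [0.0637 + 0.1412] / 0.4800 = 0.4269 → 0.43
d₂ = d₁ − σ√T = 0.4269 − 0.4800 = -0.0531 → -0.05
e^(−rT) = e^(−0.026·1) = 0.9743
N(d₁) = N(0.43) = 0.6664;  N(d₂) = N(-0.05) = 0.4801
C = 405·0.6664 − 380·0.9743·0.4801 = 269.8920 − 177.7493 = 92.1427

92.14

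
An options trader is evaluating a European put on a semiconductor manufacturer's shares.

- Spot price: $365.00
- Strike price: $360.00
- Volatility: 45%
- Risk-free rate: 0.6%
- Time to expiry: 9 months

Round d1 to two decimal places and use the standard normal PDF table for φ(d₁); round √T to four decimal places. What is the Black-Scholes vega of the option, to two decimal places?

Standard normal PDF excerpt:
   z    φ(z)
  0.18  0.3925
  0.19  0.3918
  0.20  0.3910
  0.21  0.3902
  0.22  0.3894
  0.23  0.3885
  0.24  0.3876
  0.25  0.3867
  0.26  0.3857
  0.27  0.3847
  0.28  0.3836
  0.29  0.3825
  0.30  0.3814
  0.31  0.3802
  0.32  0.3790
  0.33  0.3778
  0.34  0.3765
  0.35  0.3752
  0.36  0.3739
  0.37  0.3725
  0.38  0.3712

122.52

T = 0.75;  σ√T = 0.3897
d₁ = [ln(365/360) + (0.006 + 0.45²/2)·0.75] / 0.3897 = [0.0138 + 0.0804] / 0.3897 = 0.2418 ≈ 0.24
√T = √0.75 = 0.8660
φ(d₁) = φ(0.24) = 0.3876
vega = S·φ(d₁)·√T = 365·0.3876·0.8660 = 122.5165
(Vega is the same for a European call and put with the same parameters.)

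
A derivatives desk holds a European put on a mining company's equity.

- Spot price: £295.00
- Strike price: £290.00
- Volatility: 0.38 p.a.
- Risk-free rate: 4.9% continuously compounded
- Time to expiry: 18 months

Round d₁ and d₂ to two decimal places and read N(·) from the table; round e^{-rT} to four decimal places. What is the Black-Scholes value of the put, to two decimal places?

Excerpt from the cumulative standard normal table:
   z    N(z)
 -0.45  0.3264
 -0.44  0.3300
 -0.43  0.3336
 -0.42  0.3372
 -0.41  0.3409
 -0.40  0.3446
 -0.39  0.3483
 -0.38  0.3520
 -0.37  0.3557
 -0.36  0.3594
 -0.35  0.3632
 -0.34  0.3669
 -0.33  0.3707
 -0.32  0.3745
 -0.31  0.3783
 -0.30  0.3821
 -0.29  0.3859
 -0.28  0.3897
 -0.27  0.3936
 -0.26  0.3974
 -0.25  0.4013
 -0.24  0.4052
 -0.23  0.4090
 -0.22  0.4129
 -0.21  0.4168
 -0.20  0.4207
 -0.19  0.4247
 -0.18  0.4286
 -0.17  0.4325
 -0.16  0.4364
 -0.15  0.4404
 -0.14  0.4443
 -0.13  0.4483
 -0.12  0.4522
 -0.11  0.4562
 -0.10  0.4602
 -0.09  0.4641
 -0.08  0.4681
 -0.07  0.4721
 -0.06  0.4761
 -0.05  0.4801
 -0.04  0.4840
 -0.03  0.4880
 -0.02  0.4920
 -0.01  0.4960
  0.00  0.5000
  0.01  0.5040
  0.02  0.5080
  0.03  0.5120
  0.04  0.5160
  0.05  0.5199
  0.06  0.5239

σ√T = 0.38 × 1.2247 = 0.4654
ln(S/K) + (r + σ²/2)T = ln(295/290) + (0.049 + 0.38²/2)·1.5 = 0.0171 + 0.1818 = 0.1989
d₁ = 0.1989 / 0.4654 = 0.4274 → 0.43
d₂ = d₁ − σ√T = 0.4274 − 0.4654 = -0.0380 → -0.04
exp(−rT) = exp(−0.049·1.5) = 0.9291
P = 290·0.9291·N(0.04) − 295·N(-0.43) = 290·0.9291·0.5160 − 295·0.3336 = 139.0305 − 98.4120 = 40.6185

£40.62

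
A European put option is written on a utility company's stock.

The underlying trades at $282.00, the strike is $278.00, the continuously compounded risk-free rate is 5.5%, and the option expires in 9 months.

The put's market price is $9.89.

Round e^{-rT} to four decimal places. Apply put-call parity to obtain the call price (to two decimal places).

$25.12

exp(−rT) = exp(−0.055·0.75) = 0.9596
Put-call parity: C − P = S − K·e^(−rT) = 282 − 278·0.9596 = 282 − 266.7688 = 15.2312
C = P + (C − P) = 9.89 + (15.2312) = 25.1212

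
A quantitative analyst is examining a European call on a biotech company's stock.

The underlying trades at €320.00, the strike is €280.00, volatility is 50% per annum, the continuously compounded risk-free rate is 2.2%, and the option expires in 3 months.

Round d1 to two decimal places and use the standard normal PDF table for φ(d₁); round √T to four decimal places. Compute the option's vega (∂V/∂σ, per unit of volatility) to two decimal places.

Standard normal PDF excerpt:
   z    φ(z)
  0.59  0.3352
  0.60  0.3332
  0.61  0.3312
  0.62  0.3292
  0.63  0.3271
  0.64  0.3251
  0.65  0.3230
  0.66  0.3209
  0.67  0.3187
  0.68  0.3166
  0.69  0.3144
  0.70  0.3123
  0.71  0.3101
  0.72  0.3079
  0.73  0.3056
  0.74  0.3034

σ√T = 0.5 × 0.5000 = 0.2500
d₁ = [ln(320/280) + (0.022 + 0.5²/2)·0.25] / 0.2500 = [0.1335 + 0.0367] / 0.2500 = 0.6811 → 0.68
√T = √0.25 = 0.5000
φ(d₁) = φ(0.68) = 0.3166
vega = S·φ(d₁)·√T = 320·0.3166·0.5000 = 50.6560
(Call and put vega coincide under Black-Scholes.)

50.66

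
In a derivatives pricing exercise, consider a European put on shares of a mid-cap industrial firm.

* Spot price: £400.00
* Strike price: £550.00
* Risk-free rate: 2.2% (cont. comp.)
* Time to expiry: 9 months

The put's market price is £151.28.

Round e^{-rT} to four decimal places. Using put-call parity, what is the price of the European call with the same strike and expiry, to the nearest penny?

£10.30

exp(−rT) = exp(−0.022·0.75) = 0.9836
Put-call parity: C − P = S − K·e^(−rT) = 400 − 550·0.9836 = 400 − 540.9800 = -140.9800
C = P + (C − P) = 151.28 + (-140.9800) = 10.3000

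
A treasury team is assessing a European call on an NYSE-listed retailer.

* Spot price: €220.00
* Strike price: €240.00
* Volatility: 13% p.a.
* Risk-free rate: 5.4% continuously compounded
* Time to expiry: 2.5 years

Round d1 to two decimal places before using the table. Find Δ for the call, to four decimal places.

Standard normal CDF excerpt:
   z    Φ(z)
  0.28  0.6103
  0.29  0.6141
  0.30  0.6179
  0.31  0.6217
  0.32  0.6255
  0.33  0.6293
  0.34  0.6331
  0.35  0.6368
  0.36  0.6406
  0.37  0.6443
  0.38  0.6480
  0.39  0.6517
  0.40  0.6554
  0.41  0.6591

σ√T = 0.13·√2.5 = 0.2055
d₁ = [ln(220/240) + (0.054 + 0.13²/2)·2.5] / 0.2055 = [-0.0870 + 0.1561] / 0.2055 = 0.3362 ≈ 0.34
N(d₁) = N(0.34) = 0.6331
Δ_call = N(d₁) = 0.6331

0.6331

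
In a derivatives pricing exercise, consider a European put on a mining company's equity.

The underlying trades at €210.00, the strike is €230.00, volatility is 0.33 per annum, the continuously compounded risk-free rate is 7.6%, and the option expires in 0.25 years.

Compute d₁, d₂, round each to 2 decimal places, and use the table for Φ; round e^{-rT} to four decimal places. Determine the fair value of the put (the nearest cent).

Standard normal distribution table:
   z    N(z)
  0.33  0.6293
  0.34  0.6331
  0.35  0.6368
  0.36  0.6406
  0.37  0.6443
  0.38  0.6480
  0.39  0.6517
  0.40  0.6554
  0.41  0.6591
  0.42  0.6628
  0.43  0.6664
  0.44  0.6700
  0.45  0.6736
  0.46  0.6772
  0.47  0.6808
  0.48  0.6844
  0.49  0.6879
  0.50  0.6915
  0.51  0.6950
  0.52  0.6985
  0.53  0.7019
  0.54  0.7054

σ√T = 0.33·√0.25 = 0.1650
d₁ = [ln(210/230) + (0.076 + 0.33²/2)·0.25] / 0.1650 = [-0.0910 + 0.0326] / 0.1650 = -0.3537 ≈ -0.35
d₂ = d₁ − σ√T = -0.3537 − 0.1650 = -0.5187 ≈ -0.52
e^(−rT) = e^(−0.076·0.25) = 0.9812
P = 230·0.9812·N(0.52) − 210·N(0.35) = 230·0.9812·0.6985 − 210·0.6368 = 157.6347 − 133.7280 = 23.9067

€23.91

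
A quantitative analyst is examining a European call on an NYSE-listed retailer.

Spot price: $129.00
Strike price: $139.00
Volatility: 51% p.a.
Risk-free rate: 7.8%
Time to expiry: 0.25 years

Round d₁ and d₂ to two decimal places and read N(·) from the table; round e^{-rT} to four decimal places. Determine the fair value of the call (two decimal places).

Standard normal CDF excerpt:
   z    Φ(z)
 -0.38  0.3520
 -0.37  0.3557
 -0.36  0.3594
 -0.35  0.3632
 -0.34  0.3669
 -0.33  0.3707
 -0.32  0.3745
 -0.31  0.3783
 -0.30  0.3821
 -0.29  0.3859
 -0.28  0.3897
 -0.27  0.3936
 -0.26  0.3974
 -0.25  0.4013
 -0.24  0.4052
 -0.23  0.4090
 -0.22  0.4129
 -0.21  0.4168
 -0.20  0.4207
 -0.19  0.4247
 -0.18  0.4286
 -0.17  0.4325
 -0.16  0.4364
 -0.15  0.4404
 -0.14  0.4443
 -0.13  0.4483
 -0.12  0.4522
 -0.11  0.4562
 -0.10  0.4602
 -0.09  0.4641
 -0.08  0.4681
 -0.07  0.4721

T = 0.25;  σ√T = 0.2550
d₁ = [ln(129/139) + (0.078 + 0.51²/2)·0.25] / 0.2550 = [-0.0747 + 0.0520] / 0.2550 = -0.0888 ≈ -0.09
d₂ = d₁ − σ√T = -0.0888 − 0.2550 = -0.3438 ≈ -0.34
e^(−rT) = e^(−0.078·0.25) = 0.9807
C = 129·N(-0.09) − 139·0.9807·N(-0.34) = 129·0.4641 − 139·0.9807·0.3669 = 59.8689 − 50.0148 = 9.8541

$9.85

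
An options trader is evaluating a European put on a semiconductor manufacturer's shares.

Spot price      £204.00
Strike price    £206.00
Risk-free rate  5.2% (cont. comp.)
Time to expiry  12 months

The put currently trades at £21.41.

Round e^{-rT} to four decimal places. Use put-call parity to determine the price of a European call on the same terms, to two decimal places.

exp(−rT) = exp(−0.052·1) = 0.9493
Put-call parity: C − P = S − K·e^(−rT) = 204 − 206·0.9493 = 204 − 195.5558 = 8.4442
C = P + (C − P) = 21.41 + (8.4442) = 29.8542

£29.85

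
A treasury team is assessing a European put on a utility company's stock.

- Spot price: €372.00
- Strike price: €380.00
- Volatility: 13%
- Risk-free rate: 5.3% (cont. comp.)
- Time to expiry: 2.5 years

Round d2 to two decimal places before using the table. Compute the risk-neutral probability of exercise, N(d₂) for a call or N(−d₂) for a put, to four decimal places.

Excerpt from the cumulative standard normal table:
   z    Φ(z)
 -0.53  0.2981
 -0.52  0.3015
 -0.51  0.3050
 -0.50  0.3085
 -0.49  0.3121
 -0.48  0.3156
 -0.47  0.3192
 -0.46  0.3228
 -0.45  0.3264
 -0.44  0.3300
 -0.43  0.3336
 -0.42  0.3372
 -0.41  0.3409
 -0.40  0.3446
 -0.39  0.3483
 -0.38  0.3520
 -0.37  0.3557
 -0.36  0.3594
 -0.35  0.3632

0.3300

T = 2.5;  σ√T = 0.2055
d₁ = [ln(372/380) + (0.053 + ½·0.13²)·2.5] / (σ√T) = (-0.0213 + 0.1536) / 0.2055 = 0.6439 ≈ 0.64
d₂ = 0.6439 − 0.2055 = 0.4383 ≈ 0.44
Pr(exercise) under Q = N(−d₂) = N(-0.44) = 0.3300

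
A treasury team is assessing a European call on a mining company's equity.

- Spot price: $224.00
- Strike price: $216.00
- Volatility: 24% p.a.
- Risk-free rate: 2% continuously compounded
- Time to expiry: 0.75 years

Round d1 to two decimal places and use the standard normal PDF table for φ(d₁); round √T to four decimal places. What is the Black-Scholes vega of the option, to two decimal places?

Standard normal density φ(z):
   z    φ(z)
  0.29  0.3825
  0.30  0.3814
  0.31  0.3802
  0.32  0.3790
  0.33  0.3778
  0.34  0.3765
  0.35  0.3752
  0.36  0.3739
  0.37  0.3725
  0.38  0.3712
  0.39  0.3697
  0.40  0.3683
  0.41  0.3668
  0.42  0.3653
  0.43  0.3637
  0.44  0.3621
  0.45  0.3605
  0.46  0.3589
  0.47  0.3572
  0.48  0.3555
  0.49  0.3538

σ√T = 0.24·√0.75 = 0.2078
ln(S/K) + (r + σ²/2)T = ln(224/216) + (0.02 + 0.24²/2)·0.75 = 0.0364 + 0.0366 = 0.0730
d₁ = 0.0730 / 0.2078 = 0.3511 → 0.35
√T = √0.75 = 0.8660
φ(d₁) = φ(0.35) = 0.3752
vega = S·φ(d₁)·√T = 224·0.3752·0.8660 = 72.7828
(The put has the same vega.)

72.78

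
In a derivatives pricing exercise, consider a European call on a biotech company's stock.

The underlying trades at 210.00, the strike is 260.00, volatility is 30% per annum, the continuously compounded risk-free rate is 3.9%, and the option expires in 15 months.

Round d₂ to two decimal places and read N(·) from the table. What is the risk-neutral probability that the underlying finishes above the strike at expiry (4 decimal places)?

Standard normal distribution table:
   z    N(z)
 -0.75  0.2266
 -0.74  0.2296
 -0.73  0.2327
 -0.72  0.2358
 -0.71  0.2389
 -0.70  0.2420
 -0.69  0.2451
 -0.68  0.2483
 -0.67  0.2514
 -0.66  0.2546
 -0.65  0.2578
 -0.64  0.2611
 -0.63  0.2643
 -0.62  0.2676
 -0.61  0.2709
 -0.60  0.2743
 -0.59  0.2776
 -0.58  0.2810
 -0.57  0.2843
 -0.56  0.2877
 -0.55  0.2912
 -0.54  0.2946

0.2546

σ√T = 0.3 × 1.1180 = 0.3354
d₁ = [ln(210/260) + (0.039 + 0.3²/2)·1.25] / 0.3354 = [-0.2136 + 0.1050] / 0.3354 = -0.3237 which rounds to -0.32
d₂ = d₁ − σ√T = -0.3237 − 0.3354 = -0.6591 which rounds to -0.66
Risk-neutral Pr[S_T > K] = N(d₂) = N(-0.66) = 0.2546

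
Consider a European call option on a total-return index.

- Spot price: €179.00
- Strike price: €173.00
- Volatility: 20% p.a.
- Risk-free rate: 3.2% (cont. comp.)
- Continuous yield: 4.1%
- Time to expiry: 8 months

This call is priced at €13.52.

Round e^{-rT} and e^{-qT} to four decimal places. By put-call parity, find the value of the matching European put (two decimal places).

€8.70

e^(−qT) = e^(−0.041·0.6667) = 0.9730;  e^(−rT) = e^(−0.032·0.6667) = 0.9789
Put-call parity: C − P = S·e^(−qT) − K·e^(−rT) = 179·0.9730 − 173·0.9789 = 174.1670 − 169.3497 = 4.8173
P = C − (C − P) = 13.52 − (4.8173) = 8.7027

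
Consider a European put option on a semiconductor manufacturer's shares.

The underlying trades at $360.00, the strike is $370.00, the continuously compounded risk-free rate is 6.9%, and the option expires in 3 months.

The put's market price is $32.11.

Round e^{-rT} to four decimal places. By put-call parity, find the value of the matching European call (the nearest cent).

exp(−rT) = exp(−0.069·0.25) = 0.9829
Put-call parity: C − P = S − K·e^(−rT) = 360 − 370·0.9829 = 360 − 363.6730 = -3.6730
C = P + (C − P) = 32.11 + (-3.6730) = 28.4370

$28.44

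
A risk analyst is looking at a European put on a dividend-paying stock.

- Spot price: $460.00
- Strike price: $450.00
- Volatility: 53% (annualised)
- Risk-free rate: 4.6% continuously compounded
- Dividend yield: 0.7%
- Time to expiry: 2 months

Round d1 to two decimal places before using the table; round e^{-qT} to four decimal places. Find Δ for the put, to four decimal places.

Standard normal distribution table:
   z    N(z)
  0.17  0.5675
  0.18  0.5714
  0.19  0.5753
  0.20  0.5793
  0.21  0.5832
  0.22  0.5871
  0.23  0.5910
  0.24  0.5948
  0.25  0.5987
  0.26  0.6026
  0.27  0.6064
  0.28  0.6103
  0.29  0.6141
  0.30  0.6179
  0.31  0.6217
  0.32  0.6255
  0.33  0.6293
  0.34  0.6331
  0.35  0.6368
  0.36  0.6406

-0.4047

T = 0.1667;  σ√T = 0.2164
ln(S/K) + (r − q + σ²/2)T = ln(460/450) + (0.046 − 0.007 + 0.53²/2)·0.1667 = 0.0220 + 0.0299 = 0.0519
d₁ = 0.0519 / 0.2164 = 0.2398 ⇒ 0.24
N(d₁) = N(0.24) = 0.5948
Δ_put = exp(−qT)·(N(d₁) − 1) = 0.9988·(0.5948 − 1) = -0.4047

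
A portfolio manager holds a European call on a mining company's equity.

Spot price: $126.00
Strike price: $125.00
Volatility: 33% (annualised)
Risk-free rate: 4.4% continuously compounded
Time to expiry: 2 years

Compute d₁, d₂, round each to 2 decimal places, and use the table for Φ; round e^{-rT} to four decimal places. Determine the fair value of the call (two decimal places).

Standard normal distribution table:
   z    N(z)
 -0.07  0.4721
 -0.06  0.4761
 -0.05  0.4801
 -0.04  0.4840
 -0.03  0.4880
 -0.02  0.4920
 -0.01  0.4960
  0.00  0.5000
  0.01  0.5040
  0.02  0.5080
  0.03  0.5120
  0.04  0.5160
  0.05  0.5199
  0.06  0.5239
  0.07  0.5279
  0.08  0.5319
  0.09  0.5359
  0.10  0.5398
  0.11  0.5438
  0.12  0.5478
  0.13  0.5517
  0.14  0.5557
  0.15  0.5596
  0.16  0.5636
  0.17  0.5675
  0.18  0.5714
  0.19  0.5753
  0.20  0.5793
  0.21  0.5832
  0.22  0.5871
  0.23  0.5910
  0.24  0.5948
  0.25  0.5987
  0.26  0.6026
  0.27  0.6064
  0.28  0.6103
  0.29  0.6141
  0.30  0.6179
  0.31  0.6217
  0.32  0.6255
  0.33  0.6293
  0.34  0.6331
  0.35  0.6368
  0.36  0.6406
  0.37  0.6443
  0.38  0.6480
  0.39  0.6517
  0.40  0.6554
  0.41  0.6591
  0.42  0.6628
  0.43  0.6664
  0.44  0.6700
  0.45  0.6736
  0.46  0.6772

$28.56

σ√T = 0.33 × 1.4142 = 0.4667
d₁ = [ln(126/125) + (0.044 + 0.33²/2)·2] / 0.4667 = [0.0080 + 0.1969] / 0.4667 = 0.4390 → 0.44
d₂ = d₁ − σ√T = 0.4390 − 0.4667 = -0.0277 → -0.03
e^(−rT) = e^(−0.044·2) = 0.9158
N(d₁) = N(0.44) = 0.6700;  N(d₂) = N(-0.03) = 0.4880
C = 126·0.6700 − 125·0.9158·0.4880 = 84.4200 − 55.8638 = 28.5562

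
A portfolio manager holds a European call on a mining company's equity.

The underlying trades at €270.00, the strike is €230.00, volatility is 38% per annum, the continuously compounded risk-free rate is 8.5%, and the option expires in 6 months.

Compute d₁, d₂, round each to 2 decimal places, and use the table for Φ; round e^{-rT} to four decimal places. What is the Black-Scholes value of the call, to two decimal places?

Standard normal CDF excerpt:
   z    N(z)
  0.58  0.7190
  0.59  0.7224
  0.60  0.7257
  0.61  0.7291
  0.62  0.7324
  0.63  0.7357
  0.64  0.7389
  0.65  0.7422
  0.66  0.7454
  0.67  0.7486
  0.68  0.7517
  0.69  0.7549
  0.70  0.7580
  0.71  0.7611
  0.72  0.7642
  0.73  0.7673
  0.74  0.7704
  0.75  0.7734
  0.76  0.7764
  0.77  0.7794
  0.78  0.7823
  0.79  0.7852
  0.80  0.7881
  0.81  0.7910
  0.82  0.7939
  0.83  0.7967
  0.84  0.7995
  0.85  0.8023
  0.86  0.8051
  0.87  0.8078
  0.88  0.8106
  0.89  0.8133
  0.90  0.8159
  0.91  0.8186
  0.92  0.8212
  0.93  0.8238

€58.15

σ√T = 0.38 × 0.7071 = 0.2687
d₁ = [ln(270/230) + (0.085 + 0.38²/2)·0.5] / 0.2687 = [0.1603 + 0.0786] / 0.2687 = 0.8893 ⇒ 0.89
d₂ = d₁ − σ√T = 0.8893 − 0.2687 = 0.6206 ⇒ 0.62
exp(−rT) = exp(−0.085·0.5) = 0.9584
N(d₁) = N(0.89) = 0.8133;  N(d₂) = N(0.62) = 0.7324
C = 270·0.8133 − 230·0.9584·0.7324 = 219.5910 − 161.4444 = 58.1466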